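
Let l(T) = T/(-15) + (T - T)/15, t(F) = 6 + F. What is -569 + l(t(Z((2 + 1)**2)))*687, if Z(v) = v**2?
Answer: -22768/5 ≈ -4553.6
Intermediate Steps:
l(T) = -T/15 (l(T) = T*(-1/15) + 0*(1/15) = -T/15 + 0 = -T/15)
-569 + l(t(Z((2 + 1)**2)))*687 = -569 - (6 + ((2 + 1)**2)**2)/15*687 = -569 - (6 + (3**2)**2)/15*687 = -569 - (6 + 9**2)/15*687 = -569 - (6 + 81)/15*687 = -569 - 1/15*87*687 = -569 - 29/5*687 = -569 - 19923/5 = -22768/5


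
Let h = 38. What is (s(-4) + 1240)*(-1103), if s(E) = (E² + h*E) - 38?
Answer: -1175798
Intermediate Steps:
s(E) = -38 + E² + 38*E (s(E) = (E² + 38*E) - 38 = -38 + E² + 38*E)
(s(-4) + 1240)*(-1103) = ((-38 + (-4)² + 38*(-4)) + 1240)*(-1103) = ((-38 + 16 - 152) + 1240)*(-1103) = (-174 + 1240)*(-1103) = 1066*(-1103) = -1175798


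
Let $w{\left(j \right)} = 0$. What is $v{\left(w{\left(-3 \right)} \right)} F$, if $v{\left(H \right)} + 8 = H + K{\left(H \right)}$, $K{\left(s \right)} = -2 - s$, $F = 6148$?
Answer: $-61480$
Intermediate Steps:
$v{\left(H \right)} = -10$ ($v{\left(H \right)} = -8 + \left(H - \left(2 + H\right)\right) = -8 - 2 = -10$)
$v{\left(w{\left(-3 \right)} \right)} F = \left(-10\right) 6148 = -61480$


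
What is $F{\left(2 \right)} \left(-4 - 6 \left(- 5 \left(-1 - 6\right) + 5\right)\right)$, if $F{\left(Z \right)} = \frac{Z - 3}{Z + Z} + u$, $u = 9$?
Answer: $-2135$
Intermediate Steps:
$F{\left(Z \right)} = 9 + \frac{-3 + Z}{2 Z}$ ($F{\left(Z \right)} = \frac{Z - 3}{Z + Z} + 9 = \frac{-3 + Z}{2 Z} + 9 = 9 + \frac{-3 + Z}{2 Z}$)
$F{\left(2 \right)} \left(-4 - 6 \left(- 5 \left(-1 - 6\right) + 5\right)\right) = \frac{-3 + 19 \cdot 2}{2 \cdot 2} \left(-4 - 6 \left(- 5 \left(-1 - 6\right) + 5\right)\right) = \frac{1}{2} \cdot \frac{1}{2} \left(-3 + 38\right) \left(-4 - 6 \left(- 5 \left(-1 - 6\right) + 5\right)\right) = \frac{1}{2} \cdot \frac{1}{2} \cdot 35 \left(-4 - 6 \left(\left(-5\right) \left(-7\right) + 5\right)\right) = \frac{35 \left(-4 - 6 \left(35 + 5\right)\right)}{4} = \frac{35 \left(-4 - 240\right)}{4} = \frac{35}{4} \left(-244\right) = -2135$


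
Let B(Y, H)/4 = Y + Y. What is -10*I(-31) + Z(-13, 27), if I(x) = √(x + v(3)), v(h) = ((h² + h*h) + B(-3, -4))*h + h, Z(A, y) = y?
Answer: 27 - 10*I*√46 ≈ 27.0 - 67.823*I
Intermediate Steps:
B(Y, H) = 8*Y (B(Y, H) = 4*(Y + Y) = 4*(2*Y) = 8*Y)
v(h) = h + h*(-24 + 2*h²) (v(h) = ((h² + h*h) + 8*(-3))*h + h = ((h² + h²) - 24)*h + h = (2*h² - 24)*h + h = (-24 + 2*h²)*h + h = h*(-24 + 2*h²) + h = h + h*(-24 + 2*h²))
I(x) = √(-15 + x) (I(x) = √(x + 3*(-23 + 2*3²)) = √(x + 3*(-23 + 2*9)) = √(x + 3*(-23 + 18)) = √(x + 3*(-5)) = √(x - 15) = √(-15 + x))
-10*I(-31) + Z(-13, 27) = -10*√(-15 - 31) + 27 = -10*I*√46 + 27 = 27 - 10*I*√46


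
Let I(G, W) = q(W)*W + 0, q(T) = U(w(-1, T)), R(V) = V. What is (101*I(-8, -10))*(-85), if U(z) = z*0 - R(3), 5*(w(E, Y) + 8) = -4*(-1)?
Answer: -257550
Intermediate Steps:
w(E, Y) = -36/5 (w(E, Y) = -8 + (-4*(-1))/5 = -8 + (1/5)*4 = -8 + 4/5 = -36/5)
U(z) = -3 (U(z) = z*0 - 1*3 = 0 - 3 = -3)
q(T) = -3
I(G, W) = -3*W (I(G, W) = -3*W + 0 = -3*W)
(101*I(-8, -10))*(-85) = (101*(-3*(-10)))*(-85) = (101*30)*(-85) = 3030*(-85) = -257550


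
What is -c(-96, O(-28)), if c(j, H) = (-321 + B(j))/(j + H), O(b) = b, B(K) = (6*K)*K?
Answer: 54975/124 ≈ 443.35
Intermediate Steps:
B(K) = 6*K²
c(j, H) = (-321 + 6*j²)/(H + j) (c(j, H) = (-321 + 6*j²)/(j + H) = (-321 + 6*j²)/(H + j))
-c(-96, O(-28)) = -3*(-107 + 2*(-96)²)/(-28 - 96) = -3*(-107 + 2*9216)/(-124) = -3*(-1)*(-107 + 18432)/124 = -3*(-1)*18325/124 = -1*(-54975/124) = 54975/124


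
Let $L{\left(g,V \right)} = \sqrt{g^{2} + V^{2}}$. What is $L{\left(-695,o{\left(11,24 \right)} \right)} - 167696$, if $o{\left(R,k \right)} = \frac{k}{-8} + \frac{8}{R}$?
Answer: $-167696 + \frac{5 \sqrt{2337866}}{11} \approx -1.67 \cdot 10^{5}$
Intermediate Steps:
$o{\left(R,k \right)} = \frac{8}{R} - \frac{k}{8}$ ($o{\left(R,k \right)} = k \left(- \frac{1}{8}\right) + \frac{8}{R} = - \frac{k}{8} + \frac{8}{R} = \frac{8}{R} - \frac{k}{8}$)
$L{\left(g,V \right)} = \sqrt{V^{2} + g^{2}}$
$L{\left(-695,o{\left(11,24 \right)} \right)} - 167696 = \sqrt{\left(\frac{8}{11} - 3\right)^{2} + \left(-695\right)^{2}} - 167696 = \sqrt{\left(8 \cdot \frac{1}{11} - 3\right)^{2} + 483025} - 167696 = \sqrt{\left(\frac{8}{11} - 3\right)^{2} + 483025} - 167696 = \sqrt{\left(- \frac{25}{11}\right)^{2} + 483025} - 167696 = \sqrt{\frac{625}{121} + 483025} - 167696 = \sqrt{\frac{58446650}{121}} - 167696 = \frac{5 \sqrt{2337866}}{11} - 167696 = -167696 + \frac{5 \sqrt{2337866}}{11}$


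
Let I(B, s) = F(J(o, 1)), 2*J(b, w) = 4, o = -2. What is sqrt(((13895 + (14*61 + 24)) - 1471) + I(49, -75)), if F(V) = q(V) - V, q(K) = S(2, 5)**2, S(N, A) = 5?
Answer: 5*sqrt(533) ≈ 115.43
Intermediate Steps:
q(K) = 25 (q(K) = 5**2 = 25)
J(b, w) = 2 (J(b, w) = (1/2)*4 = 2)
F(V) = 25 - V
I(B, s) = 23 (I(B, s) = 25 - 1*2 = 25 - 2 = 23)
sqrt(((13895 + (14*61 + 24)) - 1471) + I(49, -75)) = sqrt(((13895 + (14*61 + 24)) - 1471) + 23) = sqrt(((13895 + (854 + 24)) - 1471) + 23) = sqrt(((13895 + 878) - 1471) + 23) = sqrt((14773 - 1471) + 23) = sqrt(13302 + 23) = sqrt(13325) = 5*sqrt(533)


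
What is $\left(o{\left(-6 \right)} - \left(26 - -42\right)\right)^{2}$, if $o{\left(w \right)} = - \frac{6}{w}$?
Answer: $4489$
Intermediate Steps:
$\left(o{\left(-6 \right)} - \left(26 - -42\right)\right)^{2} = \left(- \frac{6}{-6} - \left(26 - -42\right)\right)^{2} = \left(\left(-6\right) \left(- \frac{1}{6}\right) - \left(26 + 42\right)\right)^{2} = \left(1 - 68\right)^{2} = \left(-67\right)^{2} = 4489$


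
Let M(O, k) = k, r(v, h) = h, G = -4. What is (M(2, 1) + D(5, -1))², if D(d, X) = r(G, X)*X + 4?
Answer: 36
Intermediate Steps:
D(d, X) = 4 + X² (D(d, X) = X*X + 4 = X² + 4 = 4 + X²)
(M(2, 1) + D(5, -1))² = (1 + (4 + (-1)²))² = (1 + (4 + 1))² = (1 + 5)² = 6² = 36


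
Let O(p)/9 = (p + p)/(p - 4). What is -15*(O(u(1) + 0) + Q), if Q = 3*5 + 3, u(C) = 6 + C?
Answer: -900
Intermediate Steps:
O(p) = 18*p/(-4 + p) (O(p) = 9*((p + p)/(p - 4)) = 9*((2*p)/(-4 + p)) = 9*(2*p/(-4 + p)) = 18*p/(-4 + p))
Q = 18 (Q = 15 + 3 = 18)
-15*(O(u(1) + 0) + Q) = -15*(18*((6 + 1) + 0)/(-4 + ((6 + 1) + 0)) + 18) = -15*(18*(7 + 0)/(-4 + (7 + 0)) + 18) = -15*(18*7/(-4 + 7) + 18) = -15*(18*7/3 + 18) = -15*(18*7*(1/3) + 18) = -15*(42 + 18) = -15*60 = -900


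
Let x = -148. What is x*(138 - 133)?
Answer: -740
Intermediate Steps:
x*(138 - 133) = -148*(138 - 133) = -148*5 = -740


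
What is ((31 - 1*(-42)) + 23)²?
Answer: 9216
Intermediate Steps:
((31 - 1*(-42)) + 23)² = ((31 + 42) + 23)² = (73 + 23)² = 96² = 9216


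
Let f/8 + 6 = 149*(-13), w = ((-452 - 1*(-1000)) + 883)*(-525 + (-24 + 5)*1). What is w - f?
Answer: -762920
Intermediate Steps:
w = -778464 (w = ((-452 + 1000) + 883)*(-525 - 19*1) = (548 + 883)*(-525 - 19) = 1431*(-544) = -778464)
f = -15544 (f = -48 + 8*(149*(-13)) = -48 + 8*(-1937) = -48 - 15496 = -15544)
w - f = -778464 - 1*(-15544) = -778464 + 15544 = -762920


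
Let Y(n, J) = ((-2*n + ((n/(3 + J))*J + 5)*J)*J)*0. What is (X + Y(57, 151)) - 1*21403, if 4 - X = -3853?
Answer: -17546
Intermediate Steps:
X = 3857 (X = 4 - 1*(-3853) = 4 + 3853 = 3857)
Y(n, J) = 0 (Y(n, J) = ((-2*n + ((n/(3 + J))*J + 5)*J)*J)*0 = ((-2*n + (J*n/(3 + J) + 5)*J)*J)*0 = ((-2*n + (5 + J*n/(3 + J))*J)*J)*0 = ((-2*n + J*(5 + J*n/(3 + J)))*J)*0 = (J*(-2*n + J*(5 + J*n/(3 + J))))*0 = 0)
(X + Y(57, 151)) - 1*21403 = (3857 + 0) - 1*21403 = 3857 - 21403 = -17546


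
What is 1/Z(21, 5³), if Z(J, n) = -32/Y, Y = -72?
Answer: 9/4 ≈ 2.2500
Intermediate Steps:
Z(J, n) = 4/9 (Z(J, n) = -32/(-72) = -32*(-1/72) = 4/9)
1/Z(21, 5³) = 1/(4/9) = 9/4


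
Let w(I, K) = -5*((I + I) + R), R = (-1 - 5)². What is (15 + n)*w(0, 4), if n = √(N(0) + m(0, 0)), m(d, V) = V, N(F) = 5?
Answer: -2700 - 180*√5 ≈ -3102.5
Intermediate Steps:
R = 36 (R = (-6)² = 36)
n = √5 (n = √(5 + 0) = √5 ≈ 2.2361)
w(I, K) = -180 - 10*I (w(I, K) = -5*((I + I) + 36) = -5*(2*I + 36) = -5*(36 + 2*I) = -180 - 10*I)
(15 + n)*w(0, 4) = (15 + √5)*(-180 - 10*0) = (15 + √5)*(-180 + 0) = (15 + √5)*(-180) = -2700 - 180*√5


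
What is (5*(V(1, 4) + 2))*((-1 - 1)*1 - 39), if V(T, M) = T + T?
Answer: -820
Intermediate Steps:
V(T, M) = 2*T
(5*(V(1, 4) + 2))*((-1 - 1)*1 - 39) = (5*(2*1 + 2))*((-1 - 1)*1 - 39) = (5*(2 + 2))*(-2*1 - 39) = (5*4)*(-2 - 39) = 20*(-41) = -820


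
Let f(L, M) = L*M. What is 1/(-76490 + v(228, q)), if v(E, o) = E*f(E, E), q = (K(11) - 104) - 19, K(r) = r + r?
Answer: 1/11775862 ≈ 8.4920e-8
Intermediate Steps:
K(r) = 2*r
q = -101 (q = (2*11 - 104) - 19 = (22 - 104) - 19 = -82 - 19 = -101)
v(E, o) = E³ (v(E, o) = E*(E*E) = E*E² = E³)
1/(-76490 + v(228, q)) = 1/(-76490 + 228³) = 1/(-76490 + 11852352) = 1/11775862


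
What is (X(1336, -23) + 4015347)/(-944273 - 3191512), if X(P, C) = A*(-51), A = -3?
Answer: -267700/275719 ≈ -0.97092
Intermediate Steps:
X(P, C) = 153 (X(P, C) = -3*(-51) = 153)
(X(1336, -23) + 4015347)/(-944273 - 3191512) = (153 + 4015347)/(-944273 - 3191512) = 4015500/(-4135785) = 4015500*(-1/4135785) = -267700/275719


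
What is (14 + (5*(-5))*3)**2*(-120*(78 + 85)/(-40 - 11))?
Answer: 24260920/17 ≈ 1.4271e+6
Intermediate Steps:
(14 + (5*(-5))*3)**2*(-120*(78 + 85)/(-40 - 11)) = (14 - 25*3)**2*(-120/((-51/163))) = (14 - 75)**2*(-120/((-51*1/163))) = (-61)**2*(-120/(-51/163)) = 3721*(-120*(-163/51)) = 3721*(6520/17) = 24260920/17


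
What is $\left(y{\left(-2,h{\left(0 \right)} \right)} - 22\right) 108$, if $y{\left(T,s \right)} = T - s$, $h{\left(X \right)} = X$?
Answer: $-2592$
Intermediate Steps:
$\left(y{\left(-2,h{\left(0 \right)} \right)} - 22\right) 108 = \left(\left(-2 - 0\right) - 22\right) 108 = \left(\left(-2 + 0\right) - 22\right) 108 = \left(-2 - 22\right) 108 = \left(-24\right) 108 = -2592$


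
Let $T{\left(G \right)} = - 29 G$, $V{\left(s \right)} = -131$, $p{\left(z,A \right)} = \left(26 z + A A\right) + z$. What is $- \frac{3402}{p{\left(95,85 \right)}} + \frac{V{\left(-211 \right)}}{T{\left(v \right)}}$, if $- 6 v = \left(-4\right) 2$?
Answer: $\frac{1726419}{567820} \approx 3.0404$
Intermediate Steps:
$v = \frac{4}{3}$ ($v = - \frac{\left(-4\right) 2}{6} = \left(- \frac{1}{6}\right) \left(-8\right) = \frac{4}{3} \approx 1.3333$)
$p{\left(z,A \right)} = A^{2} + 27 z$ ($p{\left(z,A \right)} = \left(26 z + A^{2}\right) + z = \left(A^{2} + 26 z\right) + z = A^{2} + 27 z$)
$- \frac{3402}{p{\left(95,85 \right)}} + \frac{V{\left(-211 \right)}}{T{\left(v \right)}} = - \frac{3402}{85^{2} + 27 \cdot 95} - \frac{131}{\left(-29\right) \frac{4}{3}} = - \frac{3402}{7225 + 2565} - \frac{131}{- \frac{116}{3}} = - \frac{3402}{9790} - - \frac{393}{116} = \left(-3402\right) \frac{1}{9790} + \frac{393}{116} = - \frac{1701}{4895} + \frac{393}{116} = \frac{1726419}{567820}$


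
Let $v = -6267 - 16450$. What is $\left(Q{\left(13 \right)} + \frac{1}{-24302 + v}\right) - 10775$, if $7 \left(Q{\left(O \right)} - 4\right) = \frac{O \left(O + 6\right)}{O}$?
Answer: $- \frac{506314027}{47019} \approx -10768.0$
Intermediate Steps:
$Q{\left(O \right)} = \frac{34}{7} + \frac{O}{7}$ ($Q{\left(O \right)} = 4 + \frac{O \left(O + 6\right) \frac{1}{O}}{7} = 4 + \frac{O \left(6 + O\right) \frac{1}{O}}{7} = 4 + \frac{6 + O}{7} = 4 + \left(\frac{6}{7} + \frac{O}{7}\right) = \frac{34}{7} + \frac{O}{7}$)
$v = -22717$
$\left(Q{\left(13 \right)} + \frac{1}{-24302 + v}\right) - 10775 = \left(\left(\frac{34}{7} + \frac{1}{7} \cdot 13\right) + \frac{1}{-24302 - 22717}\right) - 10775 = \left(\left(\frac{34}{7} + \frac{13}{7}\right) + \frac{1}{-47019}\right) - 10775 = \left(\frac{47}{7} - \frac{1}{47019}\right) - 10775 = \frac{315698}{47019} - 10775 = - \frac{506314027}{47019}$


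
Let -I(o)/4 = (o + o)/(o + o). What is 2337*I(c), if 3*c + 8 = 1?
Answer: -9348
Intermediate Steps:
c = -7/3 (c = -8/3 + (1/3)*1 = -8/3 + 1/3 = -7/3 ≈ -2.3333)
I(o) = -4 (I(o) = -4*(o + o)/(o + o) = -4*2*o/(2*o) = -4*2*o*1/(2*o) = -4*1 = -4)
2337*I(c) = 2337*(-4) = -9348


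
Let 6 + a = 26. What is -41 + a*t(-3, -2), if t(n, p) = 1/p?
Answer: -51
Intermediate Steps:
a = 20 (a = -6 + 26 = 20)
-41 + a*t(-3, -2) = -41 + 20/(-2) = -41 + 20*(-½) = -41 - 10 = -51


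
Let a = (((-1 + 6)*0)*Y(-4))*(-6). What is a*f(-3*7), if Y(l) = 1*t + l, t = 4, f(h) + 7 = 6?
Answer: 0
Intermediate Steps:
f(h) = -1 (f(h) = -7 + 6 = -1)
Y(l) = 4 + l (Y(l) = 1*4 + l = 4 + l)
a = 0 (a = (((-1 + 6)*0)*(4 - 4))*(-6) = ((5*0)*0)*(-6) = (0*0)*(-6) = 0*(-6) = 0)
a*f(-3*7) = 0*(-1) = 0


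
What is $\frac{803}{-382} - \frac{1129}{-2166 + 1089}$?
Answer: $- \frac{433553}{411414} \approx -1.0538$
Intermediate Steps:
$\frac{803}{-382} - \frac{1129}{-2166 + 1089} = 803 \left(- \frac{1}{382}\right) - \frac{1129}{-1077} = - \frac{803}{382} - - \frac{1129}{1077} = - \frac{803}{382} + \frac{1129}{1077} = - \frac{433553}{411414}$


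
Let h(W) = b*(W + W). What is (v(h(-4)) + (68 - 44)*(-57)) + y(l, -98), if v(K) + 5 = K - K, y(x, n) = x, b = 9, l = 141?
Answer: -1232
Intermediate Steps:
h(W) = 18*W (h(W) = 9*(W + W) = 9*(2*W) = 18*W)
v(K) = -5 (v(K) = -5 + (K - K) = -5 + 0 = -5)
(v(h(-4)) + (68 - 44)*(-57)) + y(l, -98) = (-5 + (68 - 44)*(-57)) + 141 = (-5 + 24*(-57)) + 141 = (-5 - 1368) + 141 = -1373 + 141 = -1232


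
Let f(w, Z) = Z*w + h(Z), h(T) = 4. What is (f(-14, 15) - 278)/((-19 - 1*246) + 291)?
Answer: -242/13 ≈ -18.615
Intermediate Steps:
f(w, Z) = 4 + Z*w (f(w, Z) = Z*w + 4 = 4 + Z*w)
(f(-14, 15) - 278)/((-19 - 1*246) + 291) = ((4 + 15*(-14)) - 278)/((-19 - 1*246) + 291) = ((4 - 210) - 278)/((-19 - 246) + 291) = (-206 - 278)/(-265 + 291) = -484/26 = -484*1/26 = -242/13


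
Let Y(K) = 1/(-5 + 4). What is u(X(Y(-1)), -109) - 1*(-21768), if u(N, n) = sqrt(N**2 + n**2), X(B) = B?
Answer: 21768 + sqrt(11882) ≈ 21877.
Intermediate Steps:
Y(K) = -1 (Y(K) = 1/(-1) = -1)
u(X(Y(-1)), -109) - 1*(-21768) = sqrt((-1)**2 + (-109)**2) - 1*(-21768) = sqrt(1 + 11881) + 21768 = sqrt(11882) + 21768 = 21768 + sqrt(11882)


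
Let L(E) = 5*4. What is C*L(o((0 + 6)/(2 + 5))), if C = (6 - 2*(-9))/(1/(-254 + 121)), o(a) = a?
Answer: -63840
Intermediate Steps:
L(E) = 20
C = -3192 (C = (6 + 18)/(1/(-133)) = 24/(-1/133) = 24*(-133) = -3192)
C*L(o((0 + 6)/(2 + 5))) = -3192*20 = -63840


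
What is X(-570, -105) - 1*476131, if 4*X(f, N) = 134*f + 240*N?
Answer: -501526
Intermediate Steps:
X(f, N) = 60*N + 67*f/2 (X(f, N) = (134*f + 240*N)/4 = 60*N + 67*f/2)
X(-570, -105) - 1*476131 = (60*(-105) + (67/2)*(-570)) - 1*476131 = (-6300 - 19095) - 476131 = -25395 - 476131 = -501526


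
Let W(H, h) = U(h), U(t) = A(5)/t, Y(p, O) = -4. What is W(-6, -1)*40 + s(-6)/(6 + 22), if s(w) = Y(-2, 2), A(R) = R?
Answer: -1401/7 ≈ -200.14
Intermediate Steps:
U(t) = 5/t
W(H, h) = 5/h
s(w) = -4
W(-6, -1)*40 + s(-6)/(6 + 22) = (5/(-1))*40 - 4/(6 + 22) = (5*(-1))*40 - 4/28 = -5*40 - 4*1/28 = -200 - ⅐ = -1401/7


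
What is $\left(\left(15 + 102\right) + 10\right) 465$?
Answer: $59055$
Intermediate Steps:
$\left(\left(15 + 102\right) + 10\right) 465 = \left(117 + 10\right) 465 = 127 \cdot 465 = 59055$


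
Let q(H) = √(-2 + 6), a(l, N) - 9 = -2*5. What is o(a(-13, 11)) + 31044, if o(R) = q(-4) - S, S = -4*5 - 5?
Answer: 31071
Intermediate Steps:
S = -25 (S = -20 - 5 = -25)
a(l, N) = -1 (a(l, N) = 9 - 2*5 = 9 - 10 = -1)
q(H) = 2 (q(H) = √4 = 2)
o(R) = 27 (o(R) = 2 - 1*(-25) = 2 + 25 = 27)
o(a(-13, 11)) + 31044 = 27 + 31044 = 31071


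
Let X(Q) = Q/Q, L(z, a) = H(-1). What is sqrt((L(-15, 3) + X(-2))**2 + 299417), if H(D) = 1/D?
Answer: sqrt(299417) ≈ 547.19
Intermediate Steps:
L(z, a) = -1 (L(z, a) = 1/(-1) = -1)
X(Q) = 1
sqrt((L(-15, 3) + X(-2))**2 + 299417) = sqrt((-1 + 1)**2 + 299417) = sqrt(0**2 + 299417) = sqrt(0 + 299417) = sqrt(299417)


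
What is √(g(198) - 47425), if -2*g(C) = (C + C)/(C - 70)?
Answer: I*√3035299/8 ≈ 217.78*I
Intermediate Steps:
g(C) = -C/(-70 + C) (g(C) = -(C + C)/(2*(C - 70)) = -2*C/(2*(-70 + C)) = -C/(-70 + C))
√(g(198) - 47425) = √(-1*198/(-70 + 198) - 47425) = √(-1*198/128 - 47425) = √(-1*198*1/128 - 47425) = √(-99/64 - 47425) = √(-3035299/64) = I*√3035299/8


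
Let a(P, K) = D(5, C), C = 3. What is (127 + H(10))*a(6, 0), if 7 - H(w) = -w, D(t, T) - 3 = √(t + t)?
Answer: 432 + 144*√10 ≈ 887.37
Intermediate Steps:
D(t, T) = 3 + √2*√t (D(t, T) = 3 + √(t + t) = 3 + √(2*t) = 3 + √2*√t)
H(w) = 7 + w (H(w) = 7 - (-1)*w = 7 + w)
a(P, K) = 3 + √10 (a(P, K) = 3 + √2*√5 = 3 + √10)
(127 + H(10))*a(6, 0) = (127 + (7 + 10))*(3 + √10) = (127 + 17)*(3 + √10) = 144*(3 + √10) = 432 + 144*√10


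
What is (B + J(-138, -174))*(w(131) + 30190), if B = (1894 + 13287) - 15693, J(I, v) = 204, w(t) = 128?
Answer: -9337944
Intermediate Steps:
B = -512 (B = 15181 - 15693 = -512)
(B + J(-138, -174))*(w(131) + 30190) = (-512 + 204)*(128 + 30190) = -308*30318 = -9337944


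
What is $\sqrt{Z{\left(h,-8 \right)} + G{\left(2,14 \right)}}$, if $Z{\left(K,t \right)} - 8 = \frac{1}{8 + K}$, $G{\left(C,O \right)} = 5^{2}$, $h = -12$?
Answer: $\frac{\sqrt{131}}{2} \approx 5.7228$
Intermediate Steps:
$G{\left(C,O \right)} = 25$
$Z{\left(K,t \right)} = 8 + \frac{1}{8 + K}$
$\sqrt{Z{\left(h,-8 \right)} + G{\left(2,14 \right)}} = \sqrt{\frac{65 + 8 \left(-12\right)}{8 - 12} + 25} = \sqrt{\frac{65 - 96}{-4} + 25} = \sqrt{\left(- \frac{1}{4}\right) \left(-31\right) + 25} = \sqrt{\frac{31}{4} + 25} = \sqrt{\frac{131}{4}} = \frac{\sqrt{131}}{2}$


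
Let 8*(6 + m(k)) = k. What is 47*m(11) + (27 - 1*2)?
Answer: -1539/8 ≈ -192.38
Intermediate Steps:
m(k) = -6 + k/8
47*m(11) + (27 - 1*2) = 47*(-6 + (1/8)*11) + (27 - 1*2) = 47*(-6 + 11/8) + (27 - 2) = 47*(-37/8) + 25 = -1739/8 + 25 = -1539/8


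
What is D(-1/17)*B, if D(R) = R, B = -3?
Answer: 3/17 ≈ 0.17647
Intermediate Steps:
D(-1/17)*B = -1/17*(-3) = 3/17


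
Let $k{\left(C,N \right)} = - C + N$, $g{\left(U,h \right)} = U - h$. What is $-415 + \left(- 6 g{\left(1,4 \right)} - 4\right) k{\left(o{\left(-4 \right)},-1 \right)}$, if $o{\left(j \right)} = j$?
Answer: $-373$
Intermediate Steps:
$k{\left(C,N \right)} = N - C$
$-415 + \left(- 6 g{\left(1,4 \right)} - 4\right) k{\left(o{\left(-4 \right)},-1 \right)} = -415 + \left(- 6 \left(1 - 4\right) - 4\right) \left(-1 - -4\right) = -415 + \left(- 6 \left(1 - 4\right) - 4\right) \left(-1 + 4\right) = -415 + \left(\left(-6\right) \left(-3\right) - 4\right) 3 = -415 + \left(18 - 4\right) 3 = -415 + 14 \cdot 3 = -415 + 42 = -373$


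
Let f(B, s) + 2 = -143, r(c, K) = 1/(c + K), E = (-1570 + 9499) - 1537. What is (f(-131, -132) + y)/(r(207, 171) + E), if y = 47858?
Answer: 18035514/2416177 ≈ 7.4645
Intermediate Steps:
E = 6392 (E = 7929 - 1537 = 6392)
r(c, K) = 1/(K + c)
f(B, s) = -145 (f(B, s) = -2 - 143 = -145)
(f(-131, -132) + y)/(r(207, 171) + E) = (-145 + 47858)/(1/(171 + 207) + 6392) = 47713/(1/378 + 6392) = 47713/(2416177/378) = 47713*(378/2416177) = 18035514/2416177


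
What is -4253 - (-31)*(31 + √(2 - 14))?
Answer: -3292 + 62*I*√3 ≈ -3292.0 + 107.39*I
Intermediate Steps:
-4253 - (-31)*(31 + √(2 - 14)) = -4253 - (-31)*(31 + √(-12)) = -4253 - (-31)*(31 + 2*I*√3) = -4253 - (-961 - 62*I*√3) = -4253 + (961 + 62*I*√3) = -3292 + 62*I*√3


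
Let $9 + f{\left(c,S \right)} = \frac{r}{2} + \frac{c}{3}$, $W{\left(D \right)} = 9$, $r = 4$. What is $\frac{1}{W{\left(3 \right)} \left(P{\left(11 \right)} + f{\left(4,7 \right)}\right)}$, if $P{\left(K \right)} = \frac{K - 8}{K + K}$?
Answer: $- \frac{22}{1095} \approx -0.020091$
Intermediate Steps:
$P{\left(K \right)} = \frac{-8 + K}{2 K}$
$f{\left(c,S \right)} = -7 + \frac{c}{3}$ ($f{\left(c,S \right)} = -9 + \left(\frac{4}{2} + \frac{c}{3}\right) = -9 + \left(4 \cdot \frac{1}{2} + c \frac{1}{3}\right) = -9 + \left(2 + \frac{c}{3}\right) = -7 + \frac{c}{3}$)
$\frac{1}{W{\left(3 \right)} \left(P{\left(11 \right)} + f{\left(4,7 \right)}\right)} = \frac{1}{9 \left(\frac{-8 + 11}{2 \cdot 11} + \left(-7 + \frac{1}{3} \cdot 4\right)\right)} = \frac{1}{9 \left(\frac{1}{2} \cdot \frac{1}{11} \cdot 3 + \left(-7 + \frac{4}{3}\right)\right)} = \frac{1}{9 \left(\frac{3}{22} - \frac{17}{3}\right)} = \frac{1}{9 \left(- \frac{365}{66}\right)} = \frac{1}{- \frac{1095}{22}} = - \frac{22}{1095}$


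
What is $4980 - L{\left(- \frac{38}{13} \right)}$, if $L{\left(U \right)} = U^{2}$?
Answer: $\frac{840176}{169} \approx 4971.5$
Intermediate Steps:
$4980 - L{\left(- \frac{38}{13} \right)} = 4980 - \left(- \frac{38}{13}\right)^{2} = 4980 - \frac{1444}{169} = \frac{840176}{169}$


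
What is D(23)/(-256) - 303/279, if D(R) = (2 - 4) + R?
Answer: -27809/23808 ≈ -1.1681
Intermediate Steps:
D(R) = -2 + R
D(23)/(-256) - 303/279 = (-2 + 23)/(-256) - 303/279 = 21*(-1/256) - 303*1/279 = -21/256 - 101/93 = -27809/23808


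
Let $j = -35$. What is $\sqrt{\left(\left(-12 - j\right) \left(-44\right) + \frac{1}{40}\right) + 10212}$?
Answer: $\frac{3 \sqrt{408890}}{20} \approx 95.917$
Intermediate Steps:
$\sqrt{\left(\left(-12 - j\right) \left(-44\right) + \frac{1}{40}\right) + 10212} = \sqrt{\left(\left(-12 - -35\right) \left(-44\right) + \frac{1}{40}\right) + 10212} = \sqrt{\left(\left(-12 + 35\right) \left(-44\right) + \frac{1}{40}\right) + 10212} = \sqrt{\left(23 \left(-44\right) + \frac{1}{40}\right) + 10212} = \sqrt{\left(-1012 + \frac{1}{40}\right) + 10212} = \sqrt{- \frac{40479}{40} + 10212} = \sqrt{\frac{368001}{40}} = \frac{3 \sqrt{408890}}{20}$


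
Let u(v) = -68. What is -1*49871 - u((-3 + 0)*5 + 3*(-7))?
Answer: -49803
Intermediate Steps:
-1*49871 - u((-3 + 0)*5 + 3*(-7)) = -1*49871 - 1*(-68) = -49871 + 68 = -49803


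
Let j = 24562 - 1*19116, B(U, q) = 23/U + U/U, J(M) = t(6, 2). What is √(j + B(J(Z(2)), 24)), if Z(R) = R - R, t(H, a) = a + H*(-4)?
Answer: √2635842/22 ≈ 73.797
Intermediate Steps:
t(H, a) = a - 4*H
Z(R) = 0
J(M) = -22 (J(M) = 2 - 4*6 = 2 - 24 = -22)
B(U, q) = 1 + 23/U (B(U, q) = 23/U + 1 = 1 + 23/U)
j = 5446 (j = 24562 - 19116 = 5446)
√(j + B(J(Z(2)), 24)) = √(5446 + (23 - 22)/(-22)) = √(5446 - 1/22*1) = √(5446 - 1/22) = √(119811/22) = √2635842/22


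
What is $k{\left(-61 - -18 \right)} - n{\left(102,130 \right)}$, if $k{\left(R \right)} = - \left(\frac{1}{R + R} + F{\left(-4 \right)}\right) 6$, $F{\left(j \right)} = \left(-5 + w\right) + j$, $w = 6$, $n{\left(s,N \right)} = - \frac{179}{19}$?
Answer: $\frac{22460}{817} \approx 27.491$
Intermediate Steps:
$n{\left(s,N \right)} = - \frac{179}{19}$ ($n{\left(s,N \right)} = \left(-179\right) \frac{1}{19} = - \frac{179}{19}$)
$F{\left(j \right)} = 1 + j$ ($F{\left(j \right)} = \left(-5 + 6\right) + j = 1 + j$)
$k{\left(R \right)} = 18 - \frac{3}{R}$ ($k{\left(R \right)} = - \left(\frac{1}{R + R} + \left(1 - 4\right)\right) 6 = - \left(\frac{1}{2 R} - 3\right) 6 = - \left(-3 + \frac{1}{2 R}\right) 6 = - (-18 + \frac{3}{R}) = 18 - \frac{3}{R}$)
$k{\left(-61 - -18 \right)} - n{\left(102,130 \right)} = \left(18 - \frac{3}{-61 - -18}\right) - - \frac{179}{19} = \left(18 - \frac{3}{-61 + 18}\right) + \frac{179}{19} = \left(18 - \frac{3}{-43}\right) + \frac{179}{19} = \left(18 - - \frac{3}{43}\right) + \frac{179}{19} = \left(18 + \frac{3}{43}\right) + \frac{179}{19} = \frac{777}{43} + \frac{179}{19} = \frac{22460}{817}$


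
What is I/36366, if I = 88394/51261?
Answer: 44197/932078763 ≈ 4.7418e-5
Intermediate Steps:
I = 88394/51261 (I = 88394*(1/51261) = 88394/51261 ≈ 1.7244)
I/36366 = (88394/51261)/36366 = (88394/51261)*(1/36366) = 44197/932078763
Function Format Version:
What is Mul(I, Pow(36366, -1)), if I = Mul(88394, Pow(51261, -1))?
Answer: Rational(44197, 932078763) ≈ 4.7418e-5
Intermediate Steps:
I = Rational(88394, 51261) (I = Mul(88394, Rational(1, 51261)) = Rational(88394, 51261) ≈ 1.7244)
Mul(I, Pow(36366, -1)) = Mul(Rational(88394, 51261), Pow(36366, -1)) = Mul(Rational(88394, 51261), Rational(1, 36366)) = Rational(44197, 932078763)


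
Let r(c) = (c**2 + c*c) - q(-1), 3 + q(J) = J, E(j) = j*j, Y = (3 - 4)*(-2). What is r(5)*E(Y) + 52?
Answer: 268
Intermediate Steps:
Y = 2 (Y = -1*(-2) = 2)
E(j) = j**2
q(J) = -3 + J
r(c) = 4 + 2*c**2 (r(c) = (c**2 + c*c) - (-3 - 1) = (c**2 + c**2) - 1*(-4) = 2*c**2 + 4 = 4 + 2*c**2)
r(5)*E(Y) + 52 = (4 + 2*5**2)*2**2 + 52 = (4 + 2*25)*4 + 52 = (4 + 50)*4 + 52 = 54*4 + 52 = 216 + 52 = 268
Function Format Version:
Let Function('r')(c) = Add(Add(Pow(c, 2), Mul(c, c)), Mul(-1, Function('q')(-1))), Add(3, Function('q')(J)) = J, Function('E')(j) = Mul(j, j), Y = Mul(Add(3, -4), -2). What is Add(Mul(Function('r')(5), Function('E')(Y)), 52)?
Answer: 268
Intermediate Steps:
Y = 2 (Y = Mul(-1, -2) = 2)
Function('E')(j) = Pow(j, 2)
Function('q')(J) = Add(-3, J)
Function('r')(c) = Add(4, Mul(2, Pow(c, 2))) (Function('r')(c) = Add(Add(Pow(c, 2), Mul(c, c)), Mul(-1, Add(-3, -1))) = Add(Add(Pow(c, 2), Pow(c, 2)), Mul(-1, -4)) = Add(Mul(2, Pow(c, 2)), 4) = Add(4, Mul(2, Pow(c, 2))))
Add(Mul(Function('r')(5), Function('E')(Y)), 52) = Add(Mul(Add(4, Mul(2, Pow(5, 2))), Pow(2, 2)), 52) = Add(Mul(Add(4, Mul(2, 25)), 4), 52) = Add(Mul(Add(4, 50), 4), 52) = Add(Mul(54, 4), 52) = Add(216, 52) = 268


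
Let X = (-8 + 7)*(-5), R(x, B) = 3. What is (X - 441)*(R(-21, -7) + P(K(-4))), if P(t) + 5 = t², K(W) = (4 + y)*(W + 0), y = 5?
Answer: -564184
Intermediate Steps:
K(W) = 9*W (K(W) = (4 + 5)*(W + 0) = 9*W)
X = 5 (X = -1*(-5) = 5)
P(t) = -5 + t²
(X - 441)*(R(-21, -7) + P(K(-4))) = (5 - 441)*(3 + (-5 + (9*(-4))²)) = -436*(3 + (-5 + (-36)²)) = -436*(3 + (-5 + 1296)) = -436*(3 + 1291) = -436*1294 = -564184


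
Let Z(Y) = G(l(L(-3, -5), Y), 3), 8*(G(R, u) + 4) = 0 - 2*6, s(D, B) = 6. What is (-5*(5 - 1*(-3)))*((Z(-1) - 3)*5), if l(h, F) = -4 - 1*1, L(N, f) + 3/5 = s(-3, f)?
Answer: 1700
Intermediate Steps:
L(N, f) = 27/5 (L(N, f) = -⅗ + 6 = 27/5)
l(h, F) = -5 (l(h, F) = -4 - 1 = -5)
G(R, u) = -11/2 (G(R, u) = -4 + (0 - 2*6)/8 = -4 + (0 - 12)/8 = -4 + (⅛)*(-12) = -4 - 3/2 = -11/2)
Z(Y) = -11/2
(-5*(5 - 1*(-3)))*((Z(-1) - 3)*5) = (-5*(5 - 1*(-3)))*((-11/2 - 3)*5) = (-5*(5 + 3))*(-17/2*5) = -5*8*(-85/2) = -40*(-85/2) = 1700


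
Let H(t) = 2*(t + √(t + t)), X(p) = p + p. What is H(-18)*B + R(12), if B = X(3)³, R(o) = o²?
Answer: -7632 + 2592*I ≈ -7632.0 + 2592.0*I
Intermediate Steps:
X(p) = 2*p
H(t) = 2*t + 2*√2*√t (H(t) = 2*(t + √(2*t)) = 2*(t + √2*√t) = 2*t + 2*√2*√t)
B = 216 (B = (2*3)³ = 6³ = 216)
H(-18)*B + R(12) = (2*(-18) + 2*√2*√(-18))*216 + 12² = (-36 + 2*√2*(3*I*√2))*216 + 144 = (-36 + 12*I)*216 + 144 = (-7776 + 2592*I) + 144 = -7632 + 2592*I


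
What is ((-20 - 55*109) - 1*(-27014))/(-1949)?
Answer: -20999/1949 ≈ -10.774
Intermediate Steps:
((-20 - 55*109) - 1*(-27014))/(-1949) = ((-20 - 5995) + 27014)*(-1/1949) = (-6015 + 27014)*(-1/1949) = 20999*(-1/1949) = -20999/1949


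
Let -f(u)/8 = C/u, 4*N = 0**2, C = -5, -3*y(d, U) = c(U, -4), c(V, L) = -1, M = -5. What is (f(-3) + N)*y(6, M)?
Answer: -40/9 ≈ -4.4444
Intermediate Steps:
y(d, U) = 1/3 (y(d, U) = -1/3*(-1) = 1/3)
N = 0 (N = (1/4)*0**2 = (1/4)*0 = 0)
f(u) = 40/u (f(u) = -(-40)/u = 40/u)
(f(-3) + N)*y(6, M) = (40/(-3) + 0)*(1/3) = (40*(-1/3) + 0)*(1/3) = (-40/3 + 0)*(1/3) = -40/3*1/3 = -40/9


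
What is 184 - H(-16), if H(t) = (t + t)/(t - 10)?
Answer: 2376/13 ≈ 182.77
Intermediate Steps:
H(t) = 2*t/(-10 + t) (H(t) = (2*t)/(-10 + t) = 2*t/(-10 + t))
184 - H(-16) = 184 - 2*(-16)/(-10 - 16) = 184 - 2*(-16)/(-26) = 184 - 2*(-16)*(-1)/26 = 184 - 1*16/13 = 184 - 16/13 = 2376/13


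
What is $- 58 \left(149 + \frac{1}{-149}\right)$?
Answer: $- \frac{1287600}{149} \approx -8641.6$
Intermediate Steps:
$- 58 \left(149 + \frac{1}{-149}\right) = - 58 \left(149 - \frac{1}{149}\right) = \left(-58\right) \frac{22200}{149} = - \frac{1287600}{149}$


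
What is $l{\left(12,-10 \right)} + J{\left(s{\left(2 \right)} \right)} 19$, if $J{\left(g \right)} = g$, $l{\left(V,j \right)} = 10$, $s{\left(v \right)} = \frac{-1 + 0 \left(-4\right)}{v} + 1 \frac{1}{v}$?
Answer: $10$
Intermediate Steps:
$s{\left(v \right)} = 0$ ($s{\left(v \right)} = \frac{-1 + 0}{v} + \frac{1}{v} = - \frac{1}{v} + \frac{1}{v} = 0$)
$l{\left(12,-10 \right)} + J{\left(s{\left(2 \right)} \right)} 19 = 10 + 0 \cdot 19 = 10 + 0 = 10$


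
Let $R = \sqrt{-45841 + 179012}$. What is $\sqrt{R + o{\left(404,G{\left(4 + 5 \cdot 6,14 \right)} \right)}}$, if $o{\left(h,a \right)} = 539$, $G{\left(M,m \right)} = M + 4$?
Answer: $\sqrt{539 + \sqrt{133171}} \approx 30.065$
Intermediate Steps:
$G{\left(M,m \right)} = 4 + M$
$R = \sqrt{133171} \approx 364.93$
$\sqrt{R + o{\left(404,G{\left(4 + 5 \cdot 6,14 \right)} \right)}} = \sqrt{\sqrt{133171} + 539} = \sqrt{539 + \sqrt{133171}}$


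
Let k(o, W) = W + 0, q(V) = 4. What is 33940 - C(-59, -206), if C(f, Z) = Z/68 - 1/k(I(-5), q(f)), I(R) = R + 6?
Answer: 2308143/68 ≈ 33943.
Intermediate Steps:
I(R) = 6 + R
k(o, W) = W
C(f, Z) = -¼ + Z/68 (C(f, Z) = Z/68 - 1/4 = Z*(1/68) - 1*¼ = Z/68 - ¼ = -¼ + Z/68)
33940 - C(-59, -206) = 33940 - (-¼ + (1/68)*(-206)) = 33940 - (-¼ - 103/34) = 33940 - 1*(-223/68) = 33940 + 223/68 = 2308143/68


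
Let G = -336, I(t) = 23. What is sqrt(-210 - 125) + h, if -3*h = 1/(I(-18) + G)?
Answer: 1/939 + I*sqrt(335) ≈ 0.001065 + 18.303*I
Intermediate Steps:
h = 1/939 (h = -1/(3*(23 - 336)) = -1/3/(-313) = -1/3*(-1/313) = 1/939 ≈ 0.0010650)
sqrt(-210 - 125) + h = sqrt(-210 - 125) + 1/939 = sqrt(-335) + 1/939 = I*sqrt(335) + 1/939 = 1/939 + I*sqrt(335)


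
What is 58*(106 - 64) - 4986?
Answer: -2550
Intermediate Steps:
58*(106 - 64) - 4986 = 58*42 - 4986 = 2436 - 4986 = -2550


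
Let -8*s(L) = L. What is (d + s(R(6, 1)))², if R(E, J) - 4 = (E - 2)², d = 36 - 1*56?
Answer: 2025/4 ≈ 506.25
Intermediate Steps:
d = -20 (d = 36 - 56 = -20)
R(E, J) = 4 + (-2 + E)² (R(E, J) = 4 + (E - 2)² = 4 + (-2 + E)²)
s(L) = -L/8
(d + s(R(6, 1)))² = (-20 - (4 + (-2 + 6)²)/8)² = (-20 - (4 + 4²)/8)² = (-20 - (4 + 16)/8)² = (-20 - ⅛*20)² = (-20 - 5/2)² = (-45/2)² = 2025/4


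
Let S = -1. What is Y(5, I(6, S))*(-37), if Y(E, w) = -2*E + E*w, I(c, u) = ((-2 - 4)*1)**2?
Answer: -6290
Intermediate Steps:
I(c, u) = 36 (I(c, u) = (-6*1)**2 = (-6)**2 = 36)
Y(5, I(6, S))*(-37) = (5*(-2 + 36))*(-37) = (5*34)*(-37) = 170*(-37) = -6290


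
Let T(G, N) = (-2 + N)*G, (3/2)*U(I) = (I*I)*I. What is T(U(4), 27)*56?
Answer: 179200/3 ≈ 59733.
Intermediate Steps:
U(I) = 2*I³/3 (U(I) = 2*((I*I)*I)/3 = 2*(I²*I)/3 = 2*I³/3)
T(G, N) = G*(-2 + N)
T(U(4), 27)*56 = (((⅔)*4³)*(-2 + 27))*56 = (((⅔)*64)*25)*56 = ((128/3)*25)*56 = (3200/3)*56 = 179200/3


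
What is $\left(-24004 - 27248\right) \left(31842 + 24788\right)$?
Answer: $-2902400760$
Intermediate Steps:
$\left(-24004 - 27248\right) \left(31842 + 24788\right) = \left(-51252\right) 56630 = -2902400760$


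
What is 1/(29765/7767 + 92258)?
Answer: 7767/716597651 ≈ 1.0839e-5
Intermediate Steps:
1/(29765/7767 + 92258) = 1/(716597651/7767) = 7767/716597651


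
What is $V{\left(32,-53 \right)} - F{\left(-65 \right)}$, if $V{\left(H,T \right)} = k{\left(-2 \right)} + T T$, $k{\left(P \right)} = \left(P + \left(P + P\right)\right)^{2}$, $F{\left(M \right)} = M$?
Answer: $2910$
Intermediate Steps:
$k{\left(P \right)} = 9 P^{2}$ ($k{\left(P \right)} = \left(P + 2 P\right)^{2} = \left(3 P\right)^{2} = 9 P^{2}$)
$V{\left(H,T \right)} = 36 + T^{2}$ ($V{\left(H,T \right)} = 9 \left(-2\right)^{2} + T T = 9 \cdot 4 + T^{2} = 36 + T^{2}$)
$V{\left(32,-53 \right)} - F{\left(-65 \right)} = \left(36 + \left(-53\right)^{2}\right) - -65 = \left(36 + 2809\right) + 65 = 2845 + 65 = 2910$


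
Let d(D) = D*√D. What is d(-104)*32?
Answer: -6656*I*√26 ≈ -33939.0*I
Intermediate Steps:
d(D) = D^(3/2)
d(-104)*32 = (-104)^(3/2)*32 = -208*I*√26*32 = -6656*I*√26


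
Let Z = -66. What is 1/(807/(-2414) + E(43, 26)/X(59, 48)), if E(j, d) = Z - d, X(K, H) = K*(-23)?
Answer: -142426/37957 ≈ -3.7523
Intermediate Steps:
X(K, H) = -23*K
E(j, d) = -66 - d
1/(807/(-2414) + E(43, 26)/X(59, 48)) = 1/(807/(-2414) + (-66 - 1*26)/((-23*59))) = 1/(807*(-1/2414) + (-66 - 26)/(-1357)) = 1/(-807/2414 - 92*(-1/1357)) = 1/(-807/2414 + 4/59) = 1/(-37957/142426) = -142426/37957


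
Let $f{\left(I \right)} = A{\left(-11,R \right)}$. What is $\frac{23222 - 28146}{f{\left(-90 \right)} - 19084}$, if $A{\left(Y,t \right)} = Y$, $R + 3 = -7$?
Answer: $\frac{4924}{19095} \approx 0.25787$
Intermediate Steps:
$R = -10$ ($R = -3 - 7 = -10$)
$f{\left(I \right)} = -11$
$\frac{23222 - 28146}{f{\left(-90 \right)} - 19084} = \frac{23222 - 28146}{-11 - 19084} = - \frac{4924}{-19095} = \left(-4924\right) \left(- \frac{1}{19095}\right) = \frac{4924}{19095}$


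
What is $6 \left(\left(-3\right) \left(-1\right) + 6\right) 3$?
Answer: $162$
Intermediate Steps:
$6 \left(\left(-3\right) \left(-1\right) + 6\right) 3 = 6 \left(3 + 6\right) 3 = 6 \cdot 9 \cdot 3 = 54 \cdot 3 = 162$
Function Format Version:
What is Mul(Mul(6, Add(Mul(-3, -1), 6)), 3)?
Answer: 162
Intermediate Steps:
Mul(Mul(6, Add(Mul(-3, -1), 6)), 3) = Mul(Mul(6, Add(3, 6)), 3) = Mul(Mul(6, 9), 3) = Mul(54, 3) = 162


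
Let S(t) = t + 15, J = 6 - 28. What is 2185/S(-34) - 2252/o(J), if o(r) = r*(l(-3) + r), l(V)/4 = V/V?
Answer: -11948/99 ≈ -120.69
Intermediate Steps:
l(V) = 4 (l(V) = 4*(V/V) = 4*1 = 4)
J = -22
o(r) = r*(4 + r)
S(t) = 15 + t
2185/S(-34) - 2252/o(J) = 2185/(15 - 34) - 2252*(-1/(22*(4 - 22))) = 2185/(-19) - 2252/((-22*(-18))) = 2185*(-1/19) - 2252/396 = -115 - 2252*1/396 = -115 - 563/99 = -11948/99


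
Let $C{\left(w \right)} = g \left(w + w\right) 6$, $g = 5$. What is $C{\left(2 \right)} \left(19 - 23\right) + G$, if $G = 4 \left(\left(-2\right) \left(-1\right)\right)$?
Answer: $-472$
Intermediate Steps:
$G = 8$ ($G = 4 \cdot 2 = 8$)
$C{\left(w \right)} = 60 w$ ($C{\left(w \right)} = 5 \left(w + w\right) 6 = 5 \cdot 2 w 6 = 5 \cdot 12 w = 60 w$)
$C{\left(2 \right)} \left(19 - 23\right) + G = 60 \cdot 2 \left(19 - 23\right) + 8 = 120 \left(19 - 23\right) + 8 = 120 \left(-4\right) + 8 = -480 + 8 = -472$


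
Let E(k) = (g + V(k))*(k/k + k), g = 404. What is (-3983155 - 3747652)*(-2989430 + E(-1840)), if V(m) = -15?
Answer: 28641101504407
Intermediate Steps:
E(k) = 389 + 389*k (E(k) = (404 - 15)*(k/k + k) = 389*(1 + k) = 389 + 389*k)
(-3983155 - 3747652)*(-2989430 + E(-1840)) = (-3983155 - 3747652)*(-2989430 + (389 + 389*(-1840))) = -7730807*(-2989430 + (389 - 715760)) = -7730807*(-2989430 - 715371) = -7730807*(-3704801) = 28641101504407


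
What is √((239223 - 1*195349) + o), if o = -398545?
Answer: I*√354671 ≈ 595.54*I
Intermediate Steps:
√((239223 - 1*195349) + o) = √((239223 - 1*195349) - 398545) = √((239223 - 195349) - 398545) = √(43874 - 398545) = √(-354671) = I*√354671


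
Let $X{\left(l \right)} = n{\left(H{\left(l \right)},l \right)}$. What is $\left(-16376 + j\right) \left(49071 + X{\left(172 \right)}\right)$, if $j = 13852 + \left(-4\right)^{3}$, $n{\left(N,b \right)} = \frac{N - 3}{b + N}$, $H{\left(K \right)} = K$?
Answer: $- \frac{10921743671}{86} \approx -1.27 \cdot 10^{8}$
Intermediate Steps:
$n{\left(N,b \right)} = \frac{-3 + N}{N + b}$
$X{\left(l \right)} = \frac{-3 + l}{2 l}$ ($X{\left(l \right)} = \frac{-3 + l}{l + l} = \frac{-3 + l}{2 l}$)
$j = 13788$ ($j = 13852 - 64 = 13788$)
$\left(-16376 + j\right) \left(49071 + X{\left(172 \right)}\right) = \left(-16376 + 13788\right) \left(49071 + \frac{-3 + 172}{2 \cdot 172}\right) = - 2588 \left(49071 + \frac{1}{2} \cdot \frac{1}{172} \cdot 169\right) = - 2588 \left(49071 + \frac{169}{344}\right) = \left(-2588\right) \frac{16880593}{344} = - \frac{10921743671}{86}$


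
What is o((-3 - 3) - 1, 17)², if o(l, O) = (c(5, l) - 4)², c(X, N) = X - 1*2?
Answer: 1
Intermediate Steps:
c(X, N) = -2 + X (c(X, N) = X - 2 = -2 + X)
o(l, O) = 1 (o(l, O) = ((-2 + 5) - 4)² = (3 - 4)² = (-1)² = 1)
o((-3 - 3) - 1, 17)² = 1² = 1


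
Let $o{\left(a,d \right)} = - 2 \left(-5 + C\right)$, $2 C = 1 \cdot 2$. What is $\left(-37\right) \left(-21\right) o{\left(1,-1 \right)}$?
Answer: $6216$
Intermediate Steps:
$C = 1$ ($C = \frac{1 \cdot 2}{2} = \frac{1}{2} \cdot 2 = 1$)
$o{\left(a,d \right)} = 8$ ($o{\left(a,d \right)} = - 2 \left(-5 + 1\right) = \left(-2\right) \left(-4\right) = 8$)
$\left(-37\right) \left(-21\right) o{\left(1,-1 \right)} = \left(-37\right) \left(-21\right) 8 = 777 \cdot 8 = 6216$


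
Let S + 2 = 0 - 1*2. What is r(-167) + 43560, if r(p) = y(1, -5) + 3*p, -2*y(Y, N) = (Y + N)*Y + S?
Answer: 43063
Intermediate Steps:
S = -4 (S = -2 + (0 - 1*2) = -2 + (0 - 2) = -2 - 2 = -4)
y(Y, N) = 2 - Y*(N + Y)/2 (y(Y, N) = -((Y + N)*Y - 4)/2 = -((N + Y)*Y - 4)/2 = -(Y*(N + Y) - 4)/2 = -(-4 + Y*(N + Y))/2 = 2 - Y*(N + Y)/2)
r(p) = 4 + 3*p (r(p) = (2 - 1/2*1**2 - 1/2*(-5)*1) + 3*p = (2 - 1/2*1 + 5/2) + 3*p = (2 - 1/2 + 5/2) + 3*p = 4 + 3*p)
r(-167) + 43560 = (4 + 3*(-167)) + 43560 = (4 - 501) + 43560 = -497 + 43560 = 43063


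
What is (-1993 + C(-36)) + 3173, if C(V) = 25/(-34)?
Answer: 40095/34 ≈ 1179.3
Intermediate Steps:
C(V) = -25/34 (C(V) = 25*(-1/34) = -25/34)
(-1993 + C(-36)) + 3173 = (-1993 - 25/34) + 3173 = -67787/34 + 3173 = 40095/34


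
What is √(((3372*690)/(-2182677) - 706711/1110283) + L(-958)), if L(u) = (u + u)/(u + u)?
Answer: 2*I*√216634745076291123519/35121582139 ≈ 0.83815*I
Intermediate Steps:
L(u) = 1 (L(u) = (2*u)/((2*u)) = (2*u)*(1/(2*u)) = 1)
√(((3372*690)/(-2182677) - 706711/1110283) + L(-958)) = √(((3372*690)/(-2182677) - 706711/1110283) + 1) = √((2326680*(-1/2182677) - 706711*1/1110283) + 1) = √((-33720/31633 - 706711/1110283) + 1) = √(-59794131823/35121582139 + 1) = √(-24672549684/35121582139) = 2*I*√216634745076291123519/35121582139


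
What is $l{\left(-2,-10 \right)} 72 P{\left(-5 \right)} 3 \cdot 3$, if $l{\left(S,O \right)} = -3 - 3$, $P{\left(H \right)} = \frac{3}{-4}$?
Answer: $2916$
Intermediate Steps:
$P{\left(H \right)} = - \frac{3}{4}$ ($P{\left(H \right)} = 3 \left(- \frac{1}{4}\right) = - \frac{3}{4}$)
$l{\left(S,O \right)} = -6$
$l{\left(-2,-10 \right)} 72 P{\left(-5 \right)} 3 \cdot 3 = \left(-6\right) 72 \left(- \frac{3}{4}\right) 3 \cdot 3 = - 432 \left(\left(- \frac{9}{4}\right) 3\right) = \left(-432\right) \left(- \frac{27}{4}\right) = 2916$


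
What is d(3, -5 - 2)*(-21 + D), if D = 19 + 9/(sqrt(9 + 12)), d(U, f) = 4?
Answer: -8 + 12*sqrt(21)/7 ≈ -0.14416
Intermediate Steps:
D = 19 + 3*sqrt(21)/7 (D = 19 + 9/(sqrt(21)) = 19 + 9*(sqrt(21)/21) = 19 + 3*sqrt(21)/7 ≈ 20.964)
d(3, -5 - 2)*(-21 + D) = 4*(-21 + (19 + 3*sqrt(21)/7)) = 4*(-2 + 3*sqrt(21)/7) = -8 + 12*sqrt(21)/7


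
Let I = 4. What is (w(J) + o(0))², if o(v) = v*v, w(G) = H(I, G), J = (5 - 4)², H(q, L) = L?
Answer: 1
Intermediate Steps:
J = 1 (J = 1² = 1)
w(G) = G
o(v) = v²
(w(J) + o(0))² = (1 + 0²)² = (1 + 0)² = 1² = 1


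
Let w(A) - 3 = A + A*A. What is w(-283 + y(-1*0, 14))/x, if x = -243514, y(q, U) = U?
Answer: -72095/243514 ≈ -0.29606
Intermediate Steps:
w(A) = 3 + A + A² (w(A) = 3 + (A + A*A) = 3 + (A + A²) = 3 + A + A²)
w(-283 + y(-1*0, 14))/x = (3 + (-283 + 14) + (-283 + 14)²)/(-243514) = (3 - 269 + (-269)²)*(-1/243514) = (3 - 269 + 72361)*(-1/243514) = 72095*(-1/243514) = -72095/243514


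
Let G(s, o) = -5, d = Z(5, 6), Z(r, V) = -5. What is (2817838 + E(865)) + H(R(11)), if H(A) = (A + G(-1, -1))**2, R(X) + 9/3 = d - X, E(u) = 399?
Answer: 2818813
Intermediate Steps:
d = -5
R(X) = -8 - X (R(X) = -3 + (-5 - X) = -8 - X)
H(A) = (-5 + A)**2 (H(A) = (A - 5)**2 = (-5 + A)**2)
(2817838 + E(865)) + H(R(11)) = (2817838 + 399) + (-5 + (-8 - 1*11))**2 = 2818237 + (-5 + (-8 - 11))**2 = 2818237 + (-5 - 19)**2 = 2818237 + (-24)**2 = 2818237 + 576 = 2818813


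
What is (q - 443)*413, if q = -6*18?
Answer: -227563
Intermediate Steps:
q = -108
(q - 443)*413 = (-108 - 443)*413 = -551*413 = -227563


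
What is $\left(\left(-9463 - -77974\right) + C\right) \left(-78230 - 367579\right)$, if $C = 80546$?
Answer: $-66450952113$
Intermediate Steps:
$\left(\left(-9463 - -77974\right) + C\right) \left(-78230 - 367579\right) = \left(\left(-9463 - -77974\right) + 80546\right) \left(-78230 - 367579\right) = \left(\left(-9463 + 77974\right) + 80546\right) \left(-445809\right) = \left(68511 + 80546\right) \left(-445809\right) = 149057 \left(-445809\right) = -66450952113$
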